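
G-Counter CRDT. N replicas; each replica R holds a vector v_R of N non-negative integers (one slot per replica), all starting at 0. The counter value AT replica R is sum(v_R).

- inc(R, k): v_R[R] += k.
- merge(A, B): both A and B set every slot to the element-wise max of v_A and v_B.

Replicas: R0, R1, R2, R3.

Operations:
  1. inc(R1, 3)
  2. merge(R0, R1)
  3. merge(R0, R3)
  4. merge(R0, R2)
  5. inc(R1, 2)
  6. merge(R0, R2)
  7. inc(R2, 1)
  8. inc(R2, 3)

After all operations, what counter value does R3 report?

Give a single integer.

Answer: 3

Derivation:
Op 1: inc R1 by 3 -> R1=(0,3,0,0) value=3
Op 2: merge R0<->R1 -> R0=(0,3,0,0) R1=(0,3,0,0)
Op 3: merge R0<->R3 -> R0=(0,3,0,0) R3=(0,3,0,0)
Op 4: merge R0<->R2 -> R0=(0,3,0,0) R2=(0,3,0,0)
Op 5: inc R1 by 2 -> R1=(0,5,0,0) value=5
Op 6: merge R0<->R2 -> R0=(0,3,0,0) R2=(0,3,0,0)
Op 7: inc R2 by 1 -> R2=(0,3,1,0) value=4
Op 8: inc R2 by 3 -> R2=(0,3,4,0) value=7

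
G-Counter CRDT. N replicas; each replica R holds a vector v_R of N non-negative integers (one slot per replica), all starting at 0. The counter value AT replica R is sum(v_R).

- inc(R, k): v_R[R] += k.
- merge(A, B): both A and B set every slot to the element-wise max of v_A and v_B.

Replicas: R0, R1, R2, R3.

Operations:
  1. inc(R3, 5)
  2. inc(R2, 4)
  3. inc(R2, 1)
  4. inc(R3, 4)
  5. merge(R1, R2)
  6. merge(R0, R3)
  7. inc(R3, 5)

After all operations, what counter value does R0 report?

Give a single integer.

Answer: 9

Derivation:
Op 1: inc R3 by 5 -> R3=(0,0,0,5) value=5
Op 2: inc R2 by 4 -> R2=(0,0,4,0) value=4
Op 3: inc R2 by 1 -> R2=(0,0,5,0) value=5
Op 4: inc R3 by 4 -> R3=(0,0,0,9) value=9
Op 5: merge R1<->R2 -> R1=(0,0,5,0) R2=(0,0,5,0)
Op 6: merge R0<->R3 -> R0=(0,0,0,9) R3=(0,0,0,9)
Op 7: inc R3 by 5 -> R3=(0,0,0,14) value=14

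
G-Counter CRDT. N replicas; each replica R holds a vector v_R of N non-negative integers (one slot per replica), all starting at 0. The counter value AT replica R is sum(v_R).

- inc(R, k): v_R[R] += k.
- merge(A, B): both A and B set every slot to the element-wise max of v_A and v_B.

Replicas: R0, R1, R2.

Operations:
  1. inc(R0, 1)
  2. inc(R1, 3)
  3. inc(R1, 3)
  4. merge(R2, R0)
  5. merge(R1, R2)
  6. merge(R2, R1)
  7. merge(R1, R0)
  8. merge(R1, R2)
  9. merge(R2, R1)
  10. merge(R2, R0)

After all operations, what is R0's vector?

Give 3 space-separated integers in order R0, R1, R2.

Answer: 1 6 0

Derivation:
Op 1: inc R0 by 1 -> R0=(1,0,0) value=1
Op 2: inc R1 by 3 -> R1=(0,3,0) value=3
Op 3: inc R1 by 3 -> R1=(0,6,0) value=6
Op 4: merge R2<->R0 -> R2=(1,0,0) R0=(1,0,0)
Op 5: merge R1<->R2 -> R1=(1,6,0) R2=(1,6,0)
Op 6: merge R2<->R1 -> R2=(1,6,0) R1=(1,6,0)
Op 7: merge R1<->R0 -> R1=(1,6,0) R0=(1,6,0)
Op 8: merge R1<->R2 -> R1=(1,6,0) R2=(1,6,0)
Op 9: merge R2<->R1 -> R2=(1,6,0) R1=(1,6,0)
Op 10: merge R2<->R0 -> R2=(1,6,0) R0=(1,6,0)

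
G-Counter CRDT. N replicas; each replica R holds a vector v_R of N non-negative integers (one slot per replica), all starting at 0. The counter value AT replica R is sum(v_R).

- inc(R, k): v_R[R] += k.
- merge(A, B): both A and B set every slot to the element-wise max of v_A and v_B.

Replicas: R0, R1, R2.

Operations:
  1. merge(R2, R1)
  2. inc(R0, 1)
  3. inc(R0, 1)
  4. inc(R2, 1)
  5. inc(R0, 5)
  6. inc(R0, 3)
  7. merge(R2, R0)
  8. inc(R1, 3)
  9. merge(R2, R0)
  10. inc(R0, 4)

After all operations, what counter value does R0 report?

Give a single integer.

Answer: 15

Derivation:
Op 1: merge R2<->R1 -> R2=(0,0,0) R1=(0,0,0)
Op 2: inc R0 by 1 -> R0=(1,0,0) value=1
Op 3: inc R0 by 1 -> R0=(2,0,0) value=2
Op 4: inc R2 by 1 -> R2=(0,0,1) value=1
Op 5: inc R0 by 5 -> R0=(7,0,0) value=7
Op 6: inc R0 by 3 -> R0=(10,0,0) value=10
Op 7: merge R2<->R0 -> R2=(10,0,1) R0=(10,0,1)
Op 8: inc R1 by 3 -> R1=(0,3,0) value=3
Op 9: merge R2<->R0 -> R2=(10,0,1) R0=(10,0,1)
Op 10: inc R0 by 4 -> R0=(14,0,1) value=15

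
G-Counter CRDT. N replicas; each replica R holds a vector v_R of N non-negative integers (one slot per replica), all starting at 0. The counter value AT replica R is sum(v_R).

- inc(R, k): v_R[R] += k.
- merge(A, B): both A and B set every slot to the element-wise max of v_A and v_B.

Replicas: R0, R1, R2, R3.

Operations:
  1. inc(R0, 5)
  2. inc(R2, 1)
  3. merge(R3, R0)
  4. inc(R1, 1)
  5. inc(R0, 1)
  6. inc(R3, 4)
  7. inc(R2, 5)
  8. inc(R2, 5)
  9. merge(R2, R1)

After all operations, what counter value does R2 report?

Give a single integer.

Op 1: inc R0 by 5 -> R0=(5,0,0,0) value=5
Op 2: inc R2 by 1 -> R2=(0,0,1,0) value=1
Op 3: merge R3<->R0 -> R3=(5,0,0,0) R0=(5,0,0,0)
Op 4: inc R1 by 1 -> R1=(0,1,0,0) value=1
Op 5: inc R0 by 1 -> R0=(6,0,0,0) value=6
Op 6: inc R3 by 4 -> R3=(5,0,0,4) value=9
Op 7: inc R2 by 5 -> R2=(0,0,6,0) value=6
Op 8: inc R2 by 5 -> R2=(0,0,11,0) value=11
Op 9: merge R2<->R1 -> R2=(0,1,11,0) R1=(0,1,11,0)

Answer: 12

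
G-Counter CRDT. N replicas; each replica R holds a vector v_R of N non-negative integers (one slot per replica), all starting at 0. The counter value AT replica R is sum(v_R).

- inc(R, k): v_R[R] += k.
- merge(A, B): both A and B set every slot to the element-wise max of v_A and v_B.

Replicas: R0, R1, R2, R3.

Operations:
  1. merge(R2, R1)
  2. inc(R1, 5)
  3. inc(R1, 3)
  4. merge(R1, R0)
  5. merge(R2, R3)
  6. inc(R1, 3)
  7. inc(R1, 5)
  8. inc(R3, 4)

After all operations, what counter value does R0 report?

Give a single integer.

Answer: 8

Derivation:
Op 1: merge R2<->R1 -> R2=(0,0,0,0) R1=(0,0,0,0)
Op 2: inc R1 by 5 -> R1=(0,5,0,0) value=5
Op 3: inc R1 by 3 -> R1=(0,8,0,0) value=8
Op 4: merge R1<->R0 -> R1=(0,8,0,0) R0=(0,8,0,0)
Op 5: merge R2<->R3 -> R2=(0,0,0,0) R3=(0,0,0,0)
Op 6: inc R1 by 3 -> R1=(0,11,0,0) value=11
Op 7: inc R1 by 5 -> R1=(0,16,0,0) value=16
Op 8: inc R3 by 4 -> R3=(0,0,0,4) value=4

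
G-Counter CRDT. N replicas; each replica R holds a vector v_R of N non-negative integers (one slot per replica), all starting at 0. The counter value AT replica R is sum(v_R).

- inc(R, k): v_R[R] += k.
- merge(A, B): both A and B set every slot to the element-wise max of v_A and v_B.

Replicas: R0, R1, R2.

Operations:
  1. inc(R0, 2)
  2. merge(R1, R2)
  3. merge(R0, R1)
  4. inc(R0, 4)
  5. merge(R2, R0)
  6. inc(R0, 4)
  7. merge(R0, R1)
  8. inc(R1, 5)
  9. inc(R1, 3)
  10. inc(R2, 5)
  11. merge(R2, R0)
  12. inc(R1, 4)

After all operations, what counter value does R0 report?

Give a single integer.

Answer: 15

Derivation:
Op 1: inc R0 by 2 -> R0=(2,0,0) value=2
Op 2: merge R1<->R2 -> R1=(0,0,0) R2=(0,0,0)
Op 3: merge R0<->R1 -> R0=(2,0,0) R1=(2,0,0)
Op 4: inc R0 by 4 -> R0=(6,0,0) value=6
Op 5: merge R2<->R0 -> R2=(6,0,0) R0=(6,0,0)
Op 6: inc R0 by 4 -> R0=(10,0,0) value=10
Op 7: merge R0<->R1 -> R0=(10,0,0) R1=(10,0,0)
Op 8: inc R1 by 5 -> R1=(10,5,0) value=15
Op 9: inc R1 by 3 -> R1=(10,8,0) value=18
Op 10: inc R2 by 5 -> R2=(6,0,5) value=11
Op 11: merge R2<->R0 -> R2=(10,0,5) R0=(10,0,5)
Op 12: inc R1 by 4 -> R1=(10,12,0) value=22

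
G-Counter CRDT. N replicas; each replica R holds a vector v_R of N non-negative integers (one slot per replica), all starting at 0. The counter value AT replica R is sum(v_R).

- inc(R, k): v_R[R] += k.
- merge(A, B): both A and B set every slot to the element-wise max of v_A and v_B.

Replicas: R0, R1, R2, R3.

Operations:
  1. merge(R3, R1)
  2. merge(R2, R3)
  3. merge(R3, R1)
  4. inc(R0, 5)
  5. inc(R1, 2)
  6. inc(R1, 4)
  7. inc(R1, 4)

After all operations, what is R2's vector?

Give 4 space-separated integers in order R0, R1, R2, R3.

Op 1: merge R3<->R1 -> R3=(0,0,0,0) R1=(0,0,0,0)
Op 2: merge R2<->R3 -> R2=(0,0,0,0) R3=(0,0,0,0)
Op 3: merge R3<->R1 -> R3=(0,0,0,0) R1=(0,0,0,0)
Op 4: inc R0 by 5 -> R0=(5,0,0,0) value=5
Op 5: inc R1 by 2 -> R1=(0,2,0,0) value=2
Op 6: inc R1 by 4 -> R1=(0,6,0,0) value=6
Op 7: inc R1 by 4 -> R1=(0,10,0,0) value=10

Answer: 0 0 0 0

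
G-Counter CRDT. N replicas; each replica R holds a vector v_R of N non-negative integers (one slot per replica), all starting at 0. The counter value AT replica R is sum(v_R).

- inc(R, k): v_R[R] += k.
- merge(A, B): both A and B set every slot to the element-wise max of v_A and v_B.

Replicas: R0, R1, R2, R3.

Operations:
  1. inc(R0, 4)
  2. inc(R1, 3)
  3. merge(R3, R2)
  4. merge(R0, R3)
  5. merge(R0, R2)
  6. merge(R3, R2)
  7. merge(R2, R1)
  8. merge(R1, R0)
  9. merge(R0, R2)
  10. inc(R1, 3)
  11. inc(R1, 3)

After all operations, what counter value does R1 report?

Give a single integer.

Op 1: inc R0 by 4 -> R0=(4,0,0,0) value=4
Op 2: inc R1 by 3 -> R1=(0,3,0,0) value=3
Op 3: merge R3<->R2 -> R3=(0,0,0,0) R2=(0,0,0,0)
Op 4: merge R0<->R3 -> R0=(4,0,0,0) R3=(4,0,0,0)
Op 5: merge R0<->R2 -> R0=(4,0,0,0) R2=(4,0,0,0)
Op 6: merge R3<->R2 -> R3=(4,0,0,0) R2=(4,0,0,0)
Op 7: merge R2<->R1 -> R2=(4,3,0,0) R1=(4,3,0,0)
Op 8: merge R1<->R0 -> R1=(4,3,0,0) R0=(4,3,0,0)
Op 9: merge R0<->R2 -> R0=(4,3,0,0) R2=(4,3,0,0)
Op 10: inc R1 by 3 -> R1=(4,6,0,0) value=10
Op 11: inc R1 by 3 -> R1=(4,9,0,0) value=13

Answer: 13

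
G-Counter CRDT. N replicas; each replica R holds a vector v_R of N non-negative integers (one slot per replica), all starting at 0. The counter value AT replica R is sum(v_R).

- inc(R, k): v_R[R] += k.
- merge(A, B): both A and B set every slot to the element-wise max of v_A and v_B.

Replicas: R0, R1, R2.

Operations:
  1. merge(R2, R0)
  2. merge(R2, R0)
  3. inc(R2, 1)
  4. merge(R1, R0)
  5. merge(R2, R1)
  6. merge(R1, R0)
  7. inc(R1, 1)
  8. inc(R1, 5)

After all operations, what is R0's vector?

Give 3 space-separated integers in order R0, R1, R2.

Answer: 0 0 1

Derivation:
Op 1: merge R2<->R0 -> R2=(0,0,0) R0=(0,0,0)
Op 2: merge R2<->R0 -> R2=(0,0,0) R0=(0,0,0)
Op 3: inc R2 by 1 -> R2=(0,0,1) value=1
Op 4: merge R1<->R0 -> R1=(0,0,0) R0=(0,0,0)
Op 5: merge R2<->R1 -> R2=(0,0,1) R1=(0,0,1)
Op 6: merge R1<->R0 -> R1=(0,0,1) R0=(0,0,1)
Op 7: inc R1 by 1 -> R1=(0,1,1) value=2
Op 8: inc R1 by 5 -> R1=(0,6,1) value=7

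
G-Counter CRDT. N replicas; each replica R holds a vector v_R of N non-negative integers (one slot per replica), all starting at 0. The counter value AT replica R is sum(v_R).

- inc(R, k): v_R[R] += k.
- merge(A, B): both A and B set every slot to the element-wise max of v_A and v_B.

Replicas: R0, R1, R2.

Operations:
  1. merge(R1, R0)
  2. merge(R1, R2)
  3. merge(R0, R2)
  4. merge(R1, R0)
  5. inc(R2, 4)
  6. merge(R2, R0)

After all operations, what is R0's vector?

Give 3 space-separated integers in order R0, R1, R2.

Answer: 0 0 4

Derivation:
Op 1: merge R1<->R0 -> R1=(0,0,0) R0=(0,0,0)
Op 2: merge R1<->R2 -> R1=(0,0,0) R2=(0,0,0)
Op 3: merge R0<->R2 -> R0=(0,0,0) R2=(0,0,0)
Op 4: merge R1<->R0 -> R1=(0,0,0) R0=(0,0,0)
Op 5: inc R2 by 4 -> R2=(0,0,4) value=4
Op 6: merge R2<->R0 -> R2=(0,0,4) R0=(0,0,4)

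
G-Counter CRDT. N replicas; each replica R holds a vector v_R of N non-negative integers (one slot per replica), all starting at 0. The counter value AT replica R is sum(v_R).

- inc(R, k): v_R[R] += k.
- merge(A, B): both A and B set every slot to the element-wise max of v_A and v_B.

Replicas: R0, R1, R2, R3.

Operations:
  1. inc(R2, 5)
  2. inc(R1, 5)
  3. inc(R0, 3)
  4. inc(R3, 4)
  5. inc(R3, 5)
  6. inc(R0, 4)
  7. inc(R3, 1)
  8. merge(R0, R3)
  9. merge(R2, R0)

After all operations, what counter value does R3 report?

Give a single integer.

Answer: 17

Derivation:
Op 1: inc R2 by 5 -> R2=(0,0,5,0) value=5
Op 2: inc R1 by 5 -> R1=(0,5,0,0) value=5
Op 3: inc R0 by 3 -> R0=(3,0,0,0) value=3
Op 4: inc R3 by 4 -> R3=(0,0,0,4) value=4
Op 5: inc R3 by 5 -> R3=(0,0,0,9) value=9
Op 6: inc R0 by 4 -> R0=(7,0,0,0) value=7
Op 7: inc R3 by 1 -> R3=(0,0,0,10) value=10
Op 8: merge R0<->R3 -> R0=(7,0,0,10) R3=(7,0,0,10)
Op 9: merge R2<->R0 -> R2=(7,0,5,10) R0=(7,0,5,10)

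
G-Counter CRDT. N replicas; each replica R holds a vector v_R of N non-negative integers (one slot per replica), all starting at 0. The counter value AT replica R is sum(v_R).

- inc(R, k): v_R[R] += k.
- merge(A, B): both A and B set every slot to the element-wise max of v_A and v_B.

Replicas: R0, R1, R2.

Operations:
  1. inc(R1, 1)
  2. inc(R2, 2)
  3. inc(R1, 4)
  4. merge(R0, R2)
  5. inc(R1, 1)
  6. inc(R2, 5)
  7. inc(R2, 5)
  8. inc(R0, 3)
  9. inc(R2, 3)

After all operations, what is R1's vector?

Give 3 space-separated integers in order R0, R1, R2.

Answer: 0 6 0

Derivation:
Op 1: inc R1 by 1 -> R1=(0,1,0) value=1
Op 2: inc R2 by 2 -> R2=(0,0,2) value=2
Op 3: inc R1 by 4 -> R1=(0,5,0) value=5
Op 4: merge R0<->R2 -> R0=(0,0,2) R2=(0,0,2)
Op 5: inc R1 by 1 -> R1=(0,6,0) value=6
Op 6: inc R2 by 5 -> R2=(0,0,7) value=7
Op 7: inc R2 by 5 -> R2=(0,0,12) value=12
Op 8: inc R0 by 3 -> R0=(3,0,2) value=5
Op 9: inc R2 by 3 -> R2=(0,0,15) value=15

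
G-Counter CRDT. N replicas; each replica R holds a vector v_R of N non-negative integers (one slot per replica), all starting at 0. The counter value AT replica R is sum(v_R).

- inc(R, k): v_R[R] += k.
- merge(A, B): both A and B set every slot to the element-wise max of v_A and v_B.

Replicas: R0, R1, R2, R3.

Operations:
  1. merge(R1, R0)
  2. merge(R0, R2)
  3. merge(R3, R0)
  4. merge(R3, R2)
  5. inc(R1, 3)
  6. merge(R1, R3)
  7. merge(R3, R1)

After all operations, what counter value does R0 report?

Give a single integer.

Answer: 0

Derivation:
Op 1: merge R1<->R0 -> R1=(0,0,0,0) R0=(0,0,0,0)
Op 2: merge R0<->R2 -> R0=(0,0,0,0) R2=(0,0,0,0)
Op 3: merge R3<->R0 -> R3=(0,0,0,0) R0=(0,0,0,0)
Op 4: merge R3<->R2 -> R3=(0,0,0,0) R2=(0,0,0,0)
Op 5: inc R1 by 3 -> R1=(0,3,0,0) value=3
Op 6: merge R1<->R3 -> R1=(0,3,0,0) R3=(0,3,0,0)
Op 7: merge R3<->R1 -> R3=(0,3,0,0) R1=(0,3,0,0)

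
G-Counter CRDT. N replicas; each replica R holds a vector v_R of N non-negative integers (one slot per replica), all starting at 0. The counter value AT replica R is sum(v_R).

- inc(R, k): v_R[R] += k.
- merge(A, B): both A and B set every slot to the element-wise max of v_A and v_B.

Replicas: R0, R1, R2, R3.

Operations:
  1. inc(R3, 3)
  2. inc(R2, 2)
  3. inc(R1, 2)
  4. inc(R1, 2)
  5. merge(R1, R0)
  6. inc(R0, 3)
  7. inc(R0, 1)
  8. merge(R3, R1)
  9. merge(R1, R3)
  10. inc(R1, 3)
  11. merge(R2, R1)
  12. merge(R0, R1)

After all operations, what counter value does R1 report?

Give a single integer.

Answer: 16

Derivation:
Op 1: inc R3 by 3 -> R3=(0,0,0,3) value=3
Op 2: inc R2 by 2 -> R2=(0,0,2,0) value=2
Op 3: inc R1 by 2 -> R1=(0,2,0,0) value=2
Op 4: inc R1 by 2 -> R1=(0,4,0,0) value=4
Op 5: merge R1<->R0 -> R1=(0,4,0,0) R0=(0,4,0,0)
Op 6: inc R0 by 3 -> R0=(3,4,0,0) value=7
Op 7: inc R0 by 1 -> R0=(4,4,0,0) value=8
Op 8: merge R3<->R1 -> R3=(0,4,0,3) R1=(0,4,0,3)
Op 9: merge R1<->R3 -> R1=(0,4,0,3) R3=(0,4,0,3)
Op 10: inc R1 by 3 -> R1=(0,7,0,3) value=10
Op 11: merge R2<->R1 -> R2=(0,7,2,3) R1=(0,7,2,3)
Op 12: merge R0<->R1 -> R0=(4,7,2,3) R1=(4,7,2,3)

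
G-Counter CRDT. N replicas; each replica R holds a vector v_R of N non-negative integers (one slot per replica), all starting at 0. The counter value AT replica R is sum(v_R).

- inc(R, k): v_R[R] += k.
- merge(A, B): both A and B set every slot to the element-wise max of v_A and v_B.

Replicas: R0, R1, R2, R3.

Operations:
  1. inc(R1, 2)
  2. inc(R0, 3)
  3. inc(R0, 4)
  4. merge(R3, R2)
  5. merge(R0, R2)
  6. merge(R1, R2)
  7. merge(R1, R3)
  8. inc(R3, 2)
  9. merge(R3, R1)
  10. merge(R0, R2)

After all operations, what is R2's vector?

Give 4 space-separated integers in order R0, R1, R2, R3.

Op 1: inc R1 by 2 -> R1=(0,2,0,0) value=2
Op 2: inc R0 by 3 -> R0=(3,0,0,0) value=3
Op 3: inc R0 by 4 -> R0=(7,0,0,0) value=7
Op 4: merge R3<->R2 -> R3=(0,0,0,0) R2=(0,0,0,0)
Op 5: merge R0<->R2 -> R0=(7,0,0,0) R2=(7,0,0,0)
Op 6: merge R1<->R2 -> R1=(7,2,0,0) R2=(7,2,0,0)
Op 7: merge R1<->R3 -> R1=(7,2,0,0) R3=(7,2,0,0)
Op 8: inc R3 by 2 -> R3=(7,2,0,2) value=11
Op 9: merge R3<->R1 -> R3=(7,2,0,2) R1=(7,2,0,2)
Op 10: merge R0<->R2 -> R0=(7,2,0,0) R2=(7,2,0,0)

Answer: 7 2 0 0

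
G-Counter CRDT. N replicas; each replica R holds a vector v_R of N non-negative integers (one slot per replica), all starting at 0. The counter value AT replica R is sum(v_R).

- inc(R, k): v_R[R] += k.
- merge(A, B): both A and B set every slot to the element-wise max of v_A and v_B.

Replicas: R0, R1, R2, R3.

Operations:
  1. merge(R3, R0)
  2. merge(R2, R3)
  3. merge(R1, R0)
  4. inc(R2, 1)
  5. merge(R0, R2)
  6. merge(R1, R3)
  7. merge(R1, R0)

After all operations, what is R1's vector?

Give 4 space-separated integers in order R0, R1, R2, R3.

Op 1: merge R3<->R0 -> R3=(0,0,0,0) R0=(0,0,0,0)
Op 2: merge R2<->R3 -> R2=(0,0,0,0) R3=(0,0,0,0)
Op 3: merge R1<->R0 -> R1=(0,0,0,0) R0=(0,0,0,0)
Op 4: inc R2 by 1 -> R2=(0,0,1,0) value=1
Op 5: merge R0<->R2 -> R0=(0,0,1,0) R2=(0,0,1,0)
Op 6: merge R1<->R3 -> R1=(0,0,0,0) R3=(0,0,0,0)
Op 7: merge R1<->R0 -> R1=(0,0,1,0) R0=(0,0,1,0)

Answer: 0 0 1 0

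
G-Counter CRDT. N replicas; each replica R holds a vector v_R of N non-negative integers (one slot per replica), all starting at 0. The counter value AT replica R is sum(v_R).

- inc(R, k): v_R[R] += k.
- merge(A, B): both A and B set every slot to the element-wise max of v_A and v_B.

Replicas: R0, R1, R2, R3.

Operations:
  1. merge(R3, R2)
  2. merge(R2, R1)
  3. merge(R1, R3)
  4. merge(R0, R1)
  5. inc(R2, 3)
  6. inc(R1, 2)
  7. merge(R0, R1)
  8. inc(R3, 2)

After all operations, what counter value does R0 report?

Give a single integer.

Op 1: merge R3<->R2 -> R3=(0,0,0,0) R2=(0,0,0,0)
Op 2: merge R2<->R1 -> R2=(0,0,0,0) R1=(0,0,0,0)
Op 3: merge R1<->R3 -> R1=(0,0,0,0) R3=(0,0,0,0)
Op 4: merge R0<->R1 -> R0=(0,0,0,0) R1=(0,0,0,0)
Op 5: inc R2 by 3 -> R2=(0,0,3,0) value=3
Op 6: inc R1 by 2 -> R1=(0,2,0,0) value=2
Op 7: merge R0<->R1 -> R0=(0,2,0,0) R1=(0,2,0,0)
Op 8: inc R3 by 2 -> R3=(0,0,0,2) value=2

Answer: 2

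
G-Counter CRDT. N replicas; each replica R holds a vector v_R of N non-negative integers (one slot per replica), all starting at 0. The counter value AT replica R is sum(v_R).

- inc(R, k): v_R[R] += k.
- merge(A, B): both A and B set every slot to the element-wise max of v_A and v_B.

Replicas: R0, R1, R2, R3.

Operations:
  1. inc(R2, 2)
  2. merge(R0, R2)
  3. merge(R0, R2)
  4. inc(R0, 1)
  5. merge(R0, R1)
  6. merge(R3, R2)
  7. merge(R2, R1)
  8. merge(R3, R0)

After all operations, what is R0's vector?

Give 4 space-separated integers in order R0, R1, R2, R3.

Op 1: inc R2 by 2 -> R2=(0,0,2,0) value=2
Op 2: merge R0<->R2 -> R0=(0,0,2,0) R2=(0,0,2,0)
Op 3: merge R0<->R2 -> R0=(0,0,2,0) R2=(0,0,2,0)
Op 4: inc R0 by 1 -> R0=(1,0,2,0) value=3
Op 5: merge R0<->R1 -> R0=(1,0,2,0) R1=(1,0,2,0)
Op 6: merge R3<->R2 -> R3=(0,0,2,0) R2=(0,0,2,0)
Op 7: merge R2<->R1 -> R2=(1,0,2,0) R1=(1,0,2,0)
Op 8: merge R3<->R0 -> R3=(1,0,2,0) R0=(1,0,2,0)

Answer: 1 0 2 0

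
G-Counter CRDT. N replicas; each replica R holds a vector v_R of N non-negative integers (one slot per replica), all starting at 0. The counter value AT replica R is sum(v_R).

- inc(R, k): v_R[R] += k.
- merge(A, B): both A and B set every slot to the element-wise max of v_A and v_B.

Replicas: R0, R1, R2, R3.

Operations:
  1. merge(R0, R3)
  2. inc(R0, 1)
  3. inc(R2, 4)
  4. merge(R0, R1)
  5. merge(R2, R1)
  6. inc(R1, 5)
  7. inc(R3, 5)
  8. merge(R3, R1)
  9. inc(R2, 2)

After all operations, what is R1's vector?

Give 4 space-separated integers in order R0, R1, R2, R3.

Answer: 1 5 4 5

Derivation:
Op 1: merge R0<->R3 -> R0=(0,0,0,0) R3=(0,0,0,0)
Op 2: inc R0 by 1 -> R0=(1,0,0,0) value=1
Op 3: inc R2 by 4 -> R2=(0,0,4,0) value=4
Op 4: merge R0<->R1 -> R0=(1,0,0,0) R1=(1,0,0,0)
Op 5: merge R2<->R1 -> R2=(1,0,4,0) R1=(1,0,4,0)
Op 6: inc R1 by 5 -> R1=(1,5,4,0) value=10
Op 7: inc R3 by 5 -> R3=(0,0,0,5) value=5
Op 8: merge R3<->R1 -> R3=(1,5,4,5) R1=(1,5,4,5)
Op 9: inc R2 by 2 -> R2=(1,0,6,0) value=7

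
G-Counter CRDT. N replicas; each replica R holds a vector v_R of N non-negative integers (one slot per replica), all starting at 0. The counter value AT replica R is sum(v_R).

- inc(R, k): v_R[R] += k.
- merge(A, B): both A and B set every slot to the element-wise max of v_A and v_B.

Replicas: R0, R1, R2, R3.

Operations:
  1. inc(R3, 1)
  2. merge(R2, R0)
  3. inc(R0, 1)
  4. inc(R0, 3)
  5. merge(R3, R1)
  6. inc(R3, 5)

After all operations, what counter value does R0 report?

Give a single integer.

Answer: 4

Derivation:
Op 1: inc R3 by 1 -> R3=(0,0,0,1) value=1
Op 2: merge R2<->R0 -> R2=(0,0,0,0) R0=(0,0,0,0)
Op 3: inc R0 by 1 -> R0=(1,0,0,0) value=1
Op 4: inc R0 by 3 -> R0=(4,0,0,0) value=4
Op 5: merge R3<->R1 -> R3=(0,0,0,1) R1=(0,0,0,1)
Op 6: inc R3 by 5 -> R3=(0,0,0,6) value=6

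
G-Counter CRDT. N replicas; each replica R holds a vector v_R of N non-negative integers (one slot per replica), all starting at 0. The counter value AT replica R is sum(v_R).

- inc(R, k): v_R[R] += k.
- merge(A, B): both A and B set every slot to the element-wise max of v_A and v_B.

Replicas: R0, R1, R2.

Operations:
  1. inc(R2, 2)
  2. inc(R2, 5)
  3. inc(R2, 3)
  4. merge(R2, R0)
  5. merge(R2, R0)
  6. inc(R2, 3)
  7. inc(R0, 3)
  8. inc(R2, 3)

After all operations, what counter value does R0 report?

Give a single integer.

Op 1: inc R2 by 2 -> R2=(0,0,2) value=2
Op 2: inc R2 by 5 -> R2=(0,0,7) value=7
Op 3: inc R2 by 3 -> R2=(0,0,10) value=10
Op 4: merge R2<->R0 -> R2=(0,0,10) R0=(0,0,10)
Op 5: merge R2<->R0 -> R2=(0,0,10) R0=(0,0,10)
Op 6: inc R2 by 3 -> R2=(0,0,13) value=13
Op 7: inc R0 by 3 -> R0=(3,0,10) value=13
Op 8: inc R2 by 3 -> R2=(0,0,16) value=16

Answer: 13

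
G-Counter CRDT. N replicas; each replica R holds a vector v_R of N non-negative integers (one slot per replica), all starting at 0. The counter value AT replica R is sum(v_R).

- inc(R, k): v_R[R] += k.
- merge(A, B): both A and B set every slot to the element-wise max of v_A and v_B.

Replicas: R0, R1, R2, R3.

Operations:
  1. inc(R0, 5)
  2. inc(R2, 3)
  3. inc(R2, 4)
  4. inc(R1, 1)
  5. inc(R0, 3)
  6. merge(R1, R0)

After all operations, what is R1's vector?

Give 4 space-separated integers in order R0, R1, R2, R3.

Answer: 8 1 0 0

Derivation:
Op 1: inc R0 by 5 -> R0=(5,0,0,0) value=5
Op 2: inc R2 by 3 -> R2=(0,0,3,0) value=3
Op 3: inc R2 by 4 -> R2=(0,0,7,0) value=7
Op 4: inc R1 by 1 -> R1=(0,1,0,0) value=1
Op 5: inc R0 by 3 -> R0=(8,0,0,0) value=8
Op 6: merge R1<->R0 -> R1=(8,1,0,0) R0=(8,1,0,0)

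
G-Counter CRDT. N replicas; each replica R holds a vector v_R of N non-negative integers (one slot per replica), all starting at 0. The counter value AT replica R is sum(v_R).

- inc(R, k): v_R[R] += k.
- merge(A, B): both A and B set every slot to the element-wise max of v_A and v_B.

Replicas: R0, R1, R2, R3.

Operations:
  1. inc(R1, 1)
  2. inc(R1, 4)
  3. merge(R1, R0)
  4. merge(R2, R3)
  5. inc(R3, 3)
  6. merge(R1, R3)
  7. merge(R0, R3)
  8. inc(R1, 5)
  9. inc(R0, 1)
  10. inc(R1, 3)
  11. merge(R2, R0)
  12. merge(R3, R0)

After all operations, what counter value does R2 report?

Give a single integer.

Op 1: inc R1 by 1 -> R1=(0,1,0,0) value=1
Op 2: inc R1 by 4 -> R1=(0,5,0,0) value=5
Op 3: merge R1<->R0 -> R1=(0,5,0,0) R0=(0,5,0,0)
Op 4: merge R2<->R3 -> R2=(0,0,0,0) R3=(0,0,0,0)
Op 5: inc R3 by 3 -> R3=(0,0,0,3) value=3
Op 6: merge R1<->R3 -> R1=(0,5,0,3) R3=(0,5,0,3)
Op 7: merge R0<->R3 -> R0=(0,5,0,3) R3=(0,5,0,3)
Op 8: inc R1 by 5 -> R1=(0,10,0,3) value=13
Op 9: inc R0 by 1 -> R0=(1,5,0,3) value=9
Op 10: inc R1 by 3 -> R1=(0,13,0,3) value=16
Op 11: merge R2<->R0 -> R2=(1,5,0,3) R0=(1,5,0,3)
Op 12: merge R3<->R0 -> R3=(1,5,0,3) R0=(1,5,0,3)

Answer: 9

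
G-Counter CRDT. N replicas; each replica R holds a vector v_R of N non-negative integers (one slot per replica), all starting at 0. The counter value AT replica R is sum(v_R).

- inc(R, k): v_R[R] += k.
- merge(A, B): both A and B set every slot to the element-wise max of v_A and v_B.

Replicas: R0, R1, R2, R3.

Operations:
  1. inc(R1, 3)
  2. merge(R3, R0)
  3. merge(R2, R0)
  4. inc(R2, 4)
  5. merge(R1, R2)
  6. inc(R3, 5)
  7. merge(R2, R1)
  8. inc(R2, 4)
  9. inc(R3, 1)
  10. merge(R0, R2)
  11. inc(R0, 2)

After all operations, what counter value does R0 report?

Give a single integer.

Answer: 13

Derivation:
Op 1: inc R1 by 3 -> R1=(0,3,0,0) value=3
Op 2: merge R3<->R0 -> R3=(0,0,0,0) R0=(0,0,0,0)
Op 3: merge R2<->R0 -> R2=(0,0,0,0) R0=(0,0,0,0)
Op 4: inc R2 by 4 -> R2=(0,0,4,0) value=4
Op 5: merge R1<->R2 -> R1=(0,3,4,0) R2=(0,3,4,0)
Op 6: inc R3 by 5 -> R3=(0,0,0,5) value=5
Op 7: merge R2<->R1 -> R2=(0,3,4,0) R1=(0,3,4,0)
Op 8: inc R2 by 4 -> R2=(0,3,8,0) value=11
Op 9: inc R3 by 1 -> R3=(0,0,0,6) value=6
Op 10: merge R0<->R2 -> R0=(0,3,8,0) R2=(0,3,8,0)
Op 11: inc R0 by 2 -> R0=(2,3,8,0) value=13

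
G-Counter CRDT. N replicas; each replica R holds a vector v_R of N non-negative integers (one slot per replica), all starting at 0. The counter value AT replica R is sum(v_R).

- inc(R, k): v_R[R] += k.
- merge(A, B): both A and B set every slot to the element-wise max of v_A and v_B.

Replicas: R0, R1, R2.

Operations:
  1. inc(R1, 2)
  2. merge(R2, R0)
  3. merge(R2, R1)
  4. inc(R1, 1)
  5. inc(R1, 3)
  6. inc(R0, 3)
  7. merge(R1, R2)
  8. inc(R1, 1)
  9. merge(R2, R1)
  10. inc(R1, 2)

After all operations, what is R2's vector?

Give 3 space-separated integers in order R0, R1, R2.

Answer: 0 7 0

Derivation:
Op 1: inc R1 by 2 -> R1=(0,2,0) value=2
Op 2: merge R2<->R0 -> R2=(0,0,0) R0=(0,0,0)
Op 3: merge R2<->R1 -> R2=(0,2,0) R1=(0,2,0)
Op 4: inc R1 by 1 -> R1=(0,3,0) value=3
Op 5: inc R1 by 3 -> R1=(0,6,0) value=6
Op 6: inc R0 by 3 -> R0=(3,0,0) value=3
Op 7: merge R1<->R2 -> R1=(0,6,0) R2=(0,6,0)
Op 8: inc R1 by 1 -> R1=(0,7,0) value=7
Op 9: merge R2<->R1 -> R2=(0,7,0) R1=(0,7,0)
Op 10: inc R1 by 2 -> R1=(0,9,0) value=9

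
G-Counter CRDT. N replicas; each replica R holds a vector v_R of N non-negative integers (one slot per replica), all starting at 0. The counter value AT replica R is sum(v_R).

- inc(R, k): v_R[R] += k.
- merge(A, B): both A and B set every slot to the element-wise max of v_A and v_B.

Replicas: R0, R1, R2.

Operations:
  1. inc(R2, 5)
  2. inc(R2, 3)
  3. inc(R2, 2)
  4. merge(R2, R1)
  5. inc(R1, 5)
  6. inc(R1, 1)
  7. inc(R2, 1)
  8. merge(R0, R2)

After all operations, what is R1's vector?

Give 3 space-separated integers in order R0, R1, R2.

Answer: 0 6 10

Derivation:
Op 1: inc R2 by 5 -> R2=(0,0,5) value=5
Op 2: inc R2 by 3 -> R2=(0,0,8) value=8
Op 3: inc R2 by 2 -> R2=(0,0,10) value=10
Op 4: merge R2<->R1 -> R2=(0,0,10) R1=(0,0,10)
Op 5: inc R1 by 5 -> R1=(0,5,10) value=15
Op 6: inc R1 by 1 -> R1=(0,6,10) value=16
Op 7: inc R2 by 1 -> R2=(0,0,11) value=11
Op 8: merge R0<->R2 -> R0=(0,0,11) R2=(0,0,11)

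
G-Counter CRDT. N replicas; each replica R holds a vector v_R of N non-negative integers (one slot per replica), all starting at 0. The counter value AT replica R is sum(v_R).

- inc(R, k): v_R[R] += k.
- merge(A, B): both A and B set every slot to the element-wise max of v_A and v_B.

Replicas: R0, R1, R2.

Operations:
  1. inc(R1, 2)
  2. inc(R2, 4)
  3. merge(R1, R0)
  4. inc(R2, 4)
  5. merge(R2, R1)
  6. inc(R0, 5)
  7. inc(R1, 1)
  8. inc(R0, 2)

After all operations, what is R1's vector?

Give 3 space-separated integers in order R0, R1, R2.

Answer: 0 3 8

Derivation:
Op 1: inc R1 by 2 -> R1=(0,2,0) value=2
Op 2: inc R2 by 4 -> R2=(0,0,4) value=4
Op 3: merge R1<->R0 -> R1=(0,2,0) R0=(0,2,0)
Op 4: inc R2 by 4 -> R2=(0,0,8) value=8
Op 5: merge R2<->R1 -> R2=(0,2,8) R1=(0,2,8)
Op 6: inc R0 by 5 -> R0=(5,2,0) value=7
Op 7: inc R1 by 1 -> R1=(0,3,8) value=11
Op 8: inc R0 by 2 -> R0=(7,2,0) value=9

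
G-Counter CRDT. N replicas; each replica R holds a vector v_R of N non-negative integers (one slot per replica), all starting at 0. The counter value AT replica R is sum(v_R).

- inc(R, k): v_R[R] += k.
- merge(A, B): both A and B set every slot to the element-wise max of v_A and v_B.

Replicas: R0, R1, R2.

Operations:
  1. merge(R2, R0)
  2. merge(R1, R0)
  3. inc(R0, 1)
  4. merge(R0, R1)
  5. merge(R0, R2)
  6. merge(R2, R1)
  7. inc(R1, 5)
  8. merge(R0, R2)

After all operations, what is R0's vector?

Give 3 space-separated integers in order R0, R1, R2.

Answer: 1 0 0

Derivation:
Op 1: merge R2<->R0 -> R2=(0,0,0) R0=(0,0,0)
Op 2: merge R1<->R0 -> R1=(0,0,0) R0=(0,0,0)
Op 3: inc R0 by 1 -> R0=(1,0,0) value=1
Op 4: merge R0<->R1 -> R0=(1,0,0) R1=(1,0,0)
Op 5: merge R0<->R2 -> R0=(1,0,0) R2=(1,0,0)
Op 6: merge R2<->R1 -> R2=(1,0,0) R1=(1,0,0)
Op 7: inc R1 by 5 -> R1=(1,5,0) value=6
Op 8: merge R0<->R2 -> R0=(1,0,0) R2=(1,0,0)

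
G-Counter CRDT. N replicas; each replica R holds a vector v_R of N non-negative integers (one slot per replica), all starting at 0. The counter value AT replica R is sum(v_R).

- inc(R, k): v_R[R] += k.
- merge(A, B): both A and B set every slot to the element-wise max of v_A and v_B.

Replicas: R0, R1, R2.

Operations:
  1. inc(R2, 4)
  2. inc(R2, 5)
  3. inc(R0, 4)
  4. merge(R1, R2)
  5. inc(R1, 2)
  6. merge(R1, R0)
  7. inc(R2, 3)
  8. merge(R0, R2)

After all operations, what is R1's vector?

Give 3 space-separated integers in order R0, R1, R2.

Answer: 4 2 9

Derivation:
Op 1: inc R2 by 4 -> R2=(0,0,4) value=4
Op 2: inc R2 by 5 -> R2=(0,0,9) value=9
Op 3: inc R0 by 4 -> R0=(4,0,0) value=4
Op 4: merge R1<->R2 -> R1=(0,0,9) R2=(0,0,9)
Op 5: inc R1 by 2 -> R1=(0,2,9) value=11
Op 6: merge R1<->R0 -> R1=(4,2,9) R0=(4,2,9)
Op 7: inc R2 by 3 -> R2=(0,0,12) value=12
Op 8: merge R0<->R2 -> R0=(4,2,12) R2=(4,2,12)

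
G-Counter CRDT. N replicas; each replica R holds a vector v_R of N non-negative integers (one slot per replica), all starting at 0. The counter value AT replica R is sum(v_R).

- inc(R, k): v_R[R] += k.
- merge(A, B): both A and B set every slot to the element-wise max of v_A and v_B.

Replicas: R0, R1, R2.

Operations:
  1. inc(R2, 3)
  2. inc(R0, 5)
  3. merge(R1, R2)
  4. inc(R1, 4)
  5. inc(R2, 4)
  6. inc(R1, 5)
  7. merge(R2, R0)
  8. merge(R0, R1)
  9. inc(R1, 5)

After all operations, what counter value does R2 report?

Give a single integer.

Op 1: inc R2 by 3 -> R2=(0,0,3) value=3
Op 2: inc R0 by 5 -> R0=(5,0,0) value=5
Op 3: merge R1<->R2 -> R1=(0,0,3) R2=(0,0,3)
Op 4: inc R1 by 4 -> R1=(0,4,3) value=7
Op 5: inc R2 by 4 -> R2=(0,0,7) value=7
Op 6: inc R1 by 5 -> R1=(0,9,3) value=12
Op 7: merge R2<->R0 -> R2=(5,0,7) R0=(5,0,7)
Op 8: merge R0<->R1 -> R0=(5,9,7) R1=(5,9,7)
Op 9: inc R1 by 5 -> R1=(5,14,7) value=26

Answer: 12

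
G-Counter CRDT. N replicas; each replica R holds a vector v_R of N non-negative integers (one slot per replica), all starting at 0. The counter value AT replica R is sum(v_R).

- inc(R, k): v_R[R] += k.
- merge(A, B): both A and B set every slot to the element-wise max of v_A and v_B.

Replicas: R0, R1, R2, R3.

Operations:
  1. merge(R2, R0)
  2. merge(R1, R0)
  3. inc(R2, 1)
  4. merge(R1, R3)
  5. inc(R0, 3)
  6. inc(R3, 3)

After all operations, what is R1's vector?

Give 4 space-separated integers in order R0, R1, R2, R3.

Op 1: merge R2<->R0 -> R2=(0,0,0,0) R0=(0,0,0,0)
Op 2: merge R1<->R0 -> R1=(0,0,0,0) R0=(0,0,0,0)
Op 3: inc R2 by 1 -> R2=(0,0,1,0) value=1
Op 4: merge R1<->R3 -> R1=(0,0,0,0) R3=(0,0,0,0)
Op 5: inc R0 by 3 -> R0=(3,0,0,0) value=3
Op 6: inc R3 by 3 -> R3=(0,0,0,3) value=3

Answer: 0 0 0 0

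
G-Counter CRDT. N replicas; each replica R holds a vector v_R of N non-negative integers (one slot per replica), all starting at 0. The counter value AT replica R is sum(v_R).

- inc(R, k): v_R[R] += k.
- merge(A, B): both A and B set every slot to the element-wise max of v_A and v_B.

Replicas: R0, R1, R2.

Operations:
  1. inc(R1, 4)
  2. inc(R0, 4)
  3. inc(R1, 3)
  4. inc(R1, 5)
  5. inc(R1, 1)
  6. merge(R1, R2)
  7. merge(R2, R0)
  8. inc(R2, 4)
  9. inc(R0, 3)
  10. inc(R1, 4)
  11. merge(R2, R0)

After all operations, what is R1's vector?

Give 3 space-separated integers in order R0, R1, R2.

Op 1: inc R1 by 4 -> R1=(0,4,0) value=4
Op 2: inc R0 by 4 -> R0=(4,0,0) value=4
Op 3: inc R1 by 3 -> R1=(0,7,0) value=7
Op 4: inc R1 by 5 -> R1=(0,12,0) value=12
Op 5: inc R1 by 1 -> R1=(0,13,0) value=13
Op 6: merge R1<->R2 -> R1=(0,13,0) R2=(0,13,0)
Op 7: merge R2<->R0 -> R2=(4,13,0) R0=(4,13,0)
Op 8: inc R2 by 4 -> R2=(4,13,4) value=21
Op 9: inc R0 by 3 -> R0=(7,13,0) value=20
Op 10: inc R1 by 4 -> R1=(0,17,0) value=17
Op 11: merge R2<->R0 -> R2=(7,13,4) R0=(7,13,4)

Answer: 0 17 0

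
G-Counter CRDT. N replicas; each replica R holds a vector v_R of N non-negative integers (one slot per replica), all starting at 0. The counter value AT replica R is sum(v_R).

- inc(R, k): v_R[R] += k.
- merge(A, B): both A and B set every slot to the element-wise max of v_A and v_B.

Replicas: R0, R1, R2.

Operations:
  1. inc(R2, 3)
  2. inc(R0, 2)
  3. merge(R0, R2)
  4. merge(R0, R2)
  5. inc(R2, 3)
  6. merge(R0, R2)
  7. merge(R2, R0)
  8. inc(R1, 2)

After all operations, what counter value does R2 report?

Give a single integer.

Op 1: inc R2 by 3 -> R2=(0,0,3) value=3
Op 2: inc R0 by 2 -> R0=(2,0,0) value=2
Op 3: merge R0<->R2 -> R0=(2,0,3) R2=(2,0,3)
Op 4: merge R0<->R2 -> R0=(2,0,3) R2=(2,0,3)
Op 5: inc R2 by 3 -> R2=(2,0,6) value=8
Op 6: merge R0<->R2 -> R0=(2,0,6) R2=(2,0,6)
Op 7: merge R2<->R0 -> R2=(2,0,6) R0=(2,0,6)
Op 8: inc R1 by 2 -> R1=(0,2,0) value=2

Answer: 8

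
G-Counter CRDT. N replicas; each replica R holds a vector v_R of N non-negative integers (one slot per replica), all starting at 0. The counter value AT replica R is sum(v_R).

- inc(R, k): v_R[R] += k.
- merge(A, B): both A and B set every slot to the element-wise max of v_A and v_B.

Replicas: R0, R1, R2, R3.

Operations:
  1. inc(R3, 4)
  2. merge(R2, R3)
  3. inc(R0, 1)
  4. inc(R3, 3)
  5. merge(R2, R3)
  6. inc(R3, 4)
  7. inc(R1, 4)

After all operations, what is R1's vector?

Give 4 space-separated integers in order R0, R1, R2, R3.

Op 1: inc R3 by 4 -> R3=(0,0,0,4) value=4
Op 2: merge R2<->R3 -> R2=(0,0,0,4) R3=(0,0,0,4)
Op 3: inc R0 by 1 -> R0=(1,0,0,0) value=1
Op 4: inc R3 by 3 -> R3=(0,0,0,7) value=7
Op 5: merge R2<->R3 -> R2=(0,0,0,7) R3=(0,0,0,7)
Op 6: inc R3 by 4 -> R3=(0,0,0,11) value=11
Op 7: inc R1 by 4 -> R1=(0,4,0,0) value=4

Answer: 0 4 0 0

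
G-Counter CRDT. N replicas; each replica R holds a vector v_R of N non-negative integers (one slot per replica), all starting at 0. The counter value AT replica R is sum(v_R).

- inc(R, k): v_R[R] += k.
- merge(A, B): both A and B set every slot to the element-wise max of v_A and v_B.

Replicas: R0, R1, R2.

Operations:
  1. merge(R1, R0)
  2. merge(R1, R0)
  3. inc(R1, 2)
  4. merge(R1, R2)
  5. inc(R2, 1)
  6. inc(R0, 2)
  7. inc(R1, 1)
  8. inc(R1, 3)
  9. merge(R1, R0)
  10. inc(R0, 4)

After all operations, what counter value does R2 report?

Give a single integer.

Op 1: merge R1<->R0 -> R1=(0,0,0) R0=(0,0,0)
Op 2: merge R1<->R0 -> R1=(0,0,0) R0=(0,0,0)
Op 3: inc R1 by 2 -> R1=(0,2,0) value=2
Op 4: merge R1<->R2 -> R1=(0,2,0) R2=(0,2,0)
Op 5: inc R2 by 1 -> R2=(0,2,1) value=3
Op 6: inc R0 by 2 -> R0=(2,0,0) value=2
Op 7: inc R1 by 1 -> R1=(0,3,0) value=3
Op 8: inc R1 by 3 -> R1=(0,6,0) value=6
Op 9: merge R1<->R0 -> R1=(2,6,0) R0=(2,6,0)
Op 10: inc R0 by 4 -> R0=(6,6,0) value=12

Answer: 3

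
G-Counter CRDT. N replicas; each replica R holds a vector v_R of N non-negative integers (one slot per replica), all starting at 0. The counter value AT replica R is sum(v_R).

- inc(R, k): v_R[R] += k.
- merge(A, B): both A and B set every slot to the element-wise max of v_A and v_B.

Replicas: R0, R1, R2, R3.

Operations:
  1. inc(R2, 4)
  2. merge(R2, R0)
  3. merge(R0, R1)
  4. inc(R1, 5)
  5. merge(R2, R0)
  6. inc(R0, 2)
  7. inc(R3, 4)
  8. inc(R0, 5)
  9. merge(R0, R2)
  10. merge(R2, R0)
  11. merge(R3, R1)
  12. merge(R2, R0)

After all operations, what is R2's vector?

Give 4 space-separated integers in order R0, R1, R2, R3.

Op 1: inc R2 by 4 -> R2=(0,0,4,0) value=4
Op 2: merge R2<->R0 -> R2=(0,0,4,0) R0=(0,0,4,0)
Op 3: merge R0<->R1 -> R0=(0,0,4,0) R1=(0,0,4,0)
Op 4: inc R1 by 5 -> R1=(0,5,4,0) value=9
Op 5: merge R2<->R0 -> R2=(0,0,4,0) R0=(0,0,4,0)
Op 6: inc R0 by 2 -> R0=(2,0,4,0) value=6
Op 7: inc R3 by 4 -> R3=(0,0,0,4) value=4
Op 8: inc R0 by 5 -> R0=(7,0,4,0) value=11
Op 9: merge R0<->R2 -> R0=(7,0,4,0) R2=(7,0,4,0)
Op 10: merge R2<->R0 -> R2=(7,0,4,0) R0=(7,0,4,0)
Op 11: merge R3<->R1 -> R3=(0,5,4,4) R1=(0,5,4,4)
Op 12: merge R2<->R0 -> R2=(7,0,4,0) R0=(7,0,4,0)

Answer: 7 0 4 0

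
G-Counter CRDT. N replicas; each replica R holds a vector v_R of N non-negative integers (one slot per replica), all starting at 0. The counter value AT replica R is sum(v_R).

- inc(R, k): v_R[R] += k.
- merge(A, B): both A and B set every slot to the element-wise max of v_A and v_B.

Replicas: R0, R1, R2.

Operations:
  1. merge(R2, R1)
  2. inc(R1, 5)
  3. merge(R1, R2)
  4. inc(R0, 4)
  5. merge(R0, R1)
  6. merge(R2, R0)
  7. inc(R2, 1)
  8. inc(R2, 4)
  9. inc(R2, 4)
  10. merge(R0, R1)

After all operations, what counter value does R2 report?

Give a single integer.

Answer: 18

Derivation:
Op 1: merge R2<->R1 -> R2=(0,0,0) R1=(0,0,0)
Op 2: inc R1 by 5 -> R1=(0,5,0) value=5
Op 3: merge R1<->R2 -> R1=(0,5,0) R2=(0,5,0)
Op 4: inc R0 by 4 -> R0=(4,0,0) value=4
Op 5: merge R0<->R1 -> R0=(4,5,0) R1=(4,5,0)
Op 6: merge R2<->R0 -> R2=(4,5,0) R0=(4,5,0)
Op 7: inc R2 by 1 -> R2=(4,5,1) value=10
Op 8: inc R2 by 4 -> R2=(4,5,5) value=14
Op 9: inc R2 by 4 -> R2=(4,5,9) value=18
Op 10: merge R0<->R1 -> R0=(4,5,0) R1=(4,5,0)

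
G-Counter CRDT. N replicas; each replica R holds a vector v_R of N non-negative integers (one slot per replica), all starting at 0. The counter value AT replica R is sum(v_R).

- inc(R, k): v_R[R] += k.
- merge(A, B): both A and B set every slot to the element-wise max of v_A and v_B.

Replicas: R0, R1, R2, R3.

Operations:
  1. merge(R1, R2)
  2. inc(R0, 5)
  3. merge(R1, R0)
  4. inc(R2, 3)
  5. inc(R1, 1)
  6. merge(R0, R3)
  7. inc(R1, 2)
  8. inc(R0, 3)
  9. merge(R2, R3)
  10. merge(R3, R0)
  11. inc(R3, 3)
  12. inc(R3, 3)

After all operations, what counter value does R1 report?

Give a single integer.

Answer: 8

Derivation:
Op 1: merge R1<->R2 -> R1=(0,0,0,0) R2=(0,0,0,0)
Op 2: inc R0 by 5 -> R0=(5,0,0,0) value=5
Op 3: merge R1<->R0 -> R1=(5,0,0,0) R0=(5,0,0,0)
Op 4: inc R2 by 3 -> R2=(0,0,3,0) value=3
Op 5: inc R1 by 1 -> R1=(5,1,0,0) value=6
Op 6: merge R0<->R3 -> R0=(5,0,0,0) R3=(5,0,0,0)
Op 7: inc R1 by 2 -> R1=(5,3,0,0) value=8
Op 8: inc R0 by 3 -> R0=(8,0,0,0) value=8
Op 9: merge R2<->R3 -> R2=(5,0,3,0) R3=(5,0,3,0)
Op 10: merge R3<->R0 -> R3=(8,0,3,0) R0=(8,0,3,0)
Op 11: inc R3 by 3 -> R3=(8,0,3,3) value=14
Op 12: inc R3 by 3 -> R3=(8,0,3,6) value=17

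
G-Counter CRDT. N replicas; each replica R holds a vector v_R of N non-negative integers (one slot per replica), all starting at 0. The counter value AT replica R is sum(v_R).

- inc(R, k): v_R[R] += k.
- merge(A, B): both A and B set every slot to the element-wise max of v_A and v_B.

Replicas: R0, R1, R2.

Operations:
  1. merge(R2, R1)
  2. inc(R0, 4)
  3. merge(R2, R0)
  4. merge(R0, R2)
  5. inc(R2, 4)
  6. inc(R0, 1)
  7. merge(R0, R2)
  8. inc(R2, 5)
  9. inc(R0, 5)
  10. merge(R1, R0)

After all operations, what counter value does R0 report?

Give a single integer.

Op 1: merge R2<->R1 -> R2=(0,0,0) R1=(0,0,0)
Op 2: inc R0 by 4 -> R0=(4,0,0) value=4
Op 3: merge R2<->R0 -> R2=(4,0,0) R0=(4,0,0)
Op 4: merge R0<->R2 -> R0=(4,0,0) R2=(4,0,0)
Op 5: inc R2 by 4 -> R2=(4,0,4) value=8
Op 6: inc R0 by 1 -> R0=(5,0,0) value=5
Op 7: merge R0<->R2 -> R0=(5,0,4) R2=(5,0,4)
Op 8: inc R2 by 5 -> R2=(5,0,9) value=14
Op 9: inc R0 by 5 -> R0=(10,0,4) value=14
Op 10: merge R1<->R0 -> R1=(10,0,4) R0=(10,0,4)

Answer: 14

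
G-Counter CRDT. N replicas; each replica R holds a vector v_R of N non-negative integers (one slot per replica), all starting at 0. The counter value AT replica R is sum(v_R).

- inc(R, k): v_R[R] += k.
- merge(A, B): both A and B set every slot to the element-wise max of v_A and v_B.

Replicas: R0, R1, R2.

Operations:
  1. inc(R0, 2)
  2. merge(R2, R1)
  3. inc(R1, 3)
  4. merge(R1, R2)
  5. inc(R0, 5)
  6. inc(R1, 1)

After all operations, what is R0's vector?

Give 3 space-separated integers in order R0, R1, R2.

Op 1: inc R0 by 2 -> R0=(2,0,0) value=2
Op 2: merge R2<->R1 -> R2=(0,0,0) R1=(0,0,0)
Op 3: inc R1 by 3 -> R1=(0,3,0) value=3
Op 4: merge R1<->R2 -> R1=(0,3,0) R2=(0,3,0)
Op 5: inc R0 by 5 -> R0=(7,0,0) value=7
Op 6: inc R1 by 1 -> R1=(0,4,0) value=4

Answer: 7 0 0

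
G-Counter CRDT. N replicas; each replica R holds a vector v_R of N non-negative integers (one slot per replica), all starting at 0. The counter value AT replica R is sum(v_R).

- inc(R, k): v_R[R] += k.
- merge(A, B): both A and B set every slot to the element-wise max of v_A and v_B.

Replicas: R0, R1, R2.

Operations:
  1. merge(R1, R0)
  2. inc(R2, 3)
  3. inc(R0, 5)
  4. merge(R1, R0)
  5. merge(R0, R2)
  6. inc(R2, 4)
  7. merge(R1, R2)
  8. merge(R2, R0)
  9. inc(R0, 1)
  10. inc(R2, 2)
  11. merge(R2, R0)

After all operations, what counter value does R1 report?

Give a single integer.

Answer: 12

Derivation:
Op 1: merge R1<->R0 -> R1=(0,0,0) R0=(0,0,0)
Op 2: inc R2 by 3 -> R2=(0,0,3) value=3
Op 3: inc R0 by 5 -> R0=(5,0,0) value=5
Op 4: merge R1<->R0 -> R1=(5,0,0) R0=(5,0,0)
Op 5: merge R0<->R2 -> R0=(5,0,3) R2=(5,0,3)
Op 6: inc R2 by 4 -> R2=(5,0,7) value=12
Op 7: merge R1<->R2 -> R1=(5,0,7) R2=(5,0,7)
Op 8: merge R2<->R0 -> R2=(5,0,7) R0=(5,0,7)
Op 9: inc R0 by 1 -> R0=(6,0,7) value=13
Op 10: inc R2 by 2 -> R2=(5,0,9) value=14
Op 11: merge R2<->R0 -> R2=(6,0,9) R0=(6,0,9)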